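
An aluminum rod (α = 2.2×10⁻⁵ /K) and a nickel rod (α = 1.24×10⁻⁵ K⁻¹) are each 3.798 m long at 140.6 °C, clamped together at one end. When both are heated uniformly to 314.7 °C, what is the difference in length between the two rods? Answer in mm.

ΔT = 174.1 K
aluminum: ΔL = 2.2×10⁻⁵ × 3.798 m × 174.1 = 1.4547×10⁻² m = 14.547 mm
nickel: ΔL = 1.24×10⁻⁵ × 3.798 m × 174.1 = 8.1993×10⁻³ m = 8.1993 mm
difference = 14.547 − 8.1993 = 6.3477 mm

6.35 mm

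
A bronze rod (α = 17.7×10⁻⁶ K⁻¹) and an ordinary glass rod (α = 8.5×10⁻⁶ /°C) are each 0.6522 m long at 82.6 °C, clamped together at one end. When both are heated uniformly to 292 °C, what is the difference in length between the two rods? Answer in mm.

1.26 mm

ΔT = 209.4 K
bronze: ΔL = 17.7×10⁻⁶ × 0.6522 m × 209.4 = 2.4173×10⁻³ m = 2.4173 mm
ordinary glass: ΔL = 8.5×10⁻⁶ × 0.6522 m × 209.4 = 1.1609×10⁻³ m = 1.1609 mm
difference = 2.4173 − 1.1609 = 1.2564 mm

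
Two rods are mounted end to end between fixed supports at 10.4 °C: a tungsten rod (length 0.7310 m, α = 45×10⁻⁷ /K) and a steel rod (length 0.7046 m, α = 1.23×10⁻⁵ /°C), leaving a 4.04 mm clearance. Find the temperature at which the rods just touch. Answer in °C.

T = 348 °C

Gap closes when ΔL₁ + ΔL₂ = 4.04 mm = 4.04×10⁻³ m
(α₁L₁ + α₂L₂)ΔT = g
α₁L₁ + α₂L₂ = 45×10⁻⁷×0.7310 + 1.23×10⁻⁵×0.7046 = 1.195608×10⁻⁵ m/K
ΔT = 4.04×10⁻³ / 1.195608×10⁻⁵ = 337.90 K
T = 10.4 + 337.90 = 348.30 °C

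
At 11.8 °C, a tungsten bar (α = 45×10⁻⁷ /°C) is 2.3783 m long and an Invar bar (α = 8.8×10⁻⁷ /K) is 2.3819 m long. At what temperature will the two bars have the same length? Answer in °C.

L₁(1 + α₁ΔT) = L₂(1 + α₂ΔT) ⇒ ΔT = (L₂ − L₁)/(α₁L₁ − α₂L₂)
L₂ − L₁ = 2.3819 − 2.3783 = 3.60×10⁻³ m
α₁L₁ − α₂L₂ = 45×10⁻⁷×2.3783 − 8.8×10⁻⁷×2.3819 = 8.606278×10⁻⁶ m/K
ΔT = 3.60×10⁻³ / 8.606278×10⁻⁶ = 418.299 K
T = 11.8 + 418.299 = 430.099 °C

T = 430.1 °C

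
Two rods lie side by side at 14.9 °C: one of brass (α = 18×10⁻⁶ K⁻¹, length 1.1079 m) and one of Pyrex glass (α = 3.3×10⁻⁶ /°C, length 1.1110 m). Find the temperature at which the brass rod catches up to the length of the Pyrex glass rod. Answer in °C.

L₁(1 + α₁ΔT) = L₂(1 + α₂ΔT) ⇒ ΔT = (L₂ − L₁)/(α₁L₁ − α₂L₂)
L₂ − L₁ = 1.1110 − 1.1079 = 3.10×10⁻³ m
α₁L₁ − α₂L₂ = 18×10⁻⁶×1.1079 − 3.3×10⁻⁶×1.1110 = 1.62759×10⁻⁵ m/K
ΔT = 3.10×10⁻³ / 1.62759×10⁻⁵ = 190.466 K
T = 14.9 + 190.466 = 205.366 °C

T = 205.4 °C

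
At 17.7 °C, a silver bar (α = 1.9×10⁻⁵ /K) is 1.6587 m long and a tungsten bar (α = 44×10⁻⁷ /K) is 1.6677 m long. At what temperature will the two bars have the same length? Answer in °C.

T = 389.9 °C

L₁(1 + α₁ΔT) = L₂(1 + α₂ΔT) ⇒ ΔT = (L₂ − L₁)/(α₁L₁ − α₂L₂)
L₂ − L₁ = 1.6677 − 1.6587 = 9.00×10⁻³ m
α₁L₁ − α₂L₂ = 1.9×10⁻⁵×1.6587 − 44×10⁻⁷×1.6677 = 2.417742×10⁻⁵ m/K
ΔT = 9.00×10⁻³ / 2.417742×10⁻⁵ = 372.248 K
T = 17.7 + 372.248 = 389.948 °C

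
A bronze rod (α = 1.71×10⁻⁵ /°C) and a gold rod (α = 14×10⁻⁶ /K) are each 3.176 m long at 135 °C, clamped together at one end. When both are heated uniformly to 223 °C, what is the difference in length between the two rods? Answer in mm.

0.866 mm

ΔT = 88 K
bronze: ΔL = 1.71×10⁻⁵ × 3.176 m × 88 = 4.7792×10⁻³ m = 4.7792 mm
gold: ΔL = 14×10⁻⁶ × 3.176 m × 88 = 3.9128×10⁻³ m = 3.9128 mm
difference = 4.7792 − 3.9128 = 0.8664 mm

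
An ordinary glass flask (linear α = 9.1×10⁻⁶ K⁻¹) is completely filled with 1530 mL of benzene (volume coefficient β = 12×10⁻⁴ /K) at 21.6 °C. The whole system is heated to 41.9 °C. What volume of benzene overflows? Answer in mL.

36.4 mL

The flask also expands: β_container ≈ 3α = 2.73×10⁻⁵ /K
Net overflow = V₀(β_liq − 3α_cont)ΔT
β − 3α = 1.20×10⁻³ − 2.73×10⁻⁵ = 1.1727×10⁻³ /K; ΔT = 20.3 K
ΔV = 1530 × 1.1727×10⁻³ × 20.3 = 36.4 mL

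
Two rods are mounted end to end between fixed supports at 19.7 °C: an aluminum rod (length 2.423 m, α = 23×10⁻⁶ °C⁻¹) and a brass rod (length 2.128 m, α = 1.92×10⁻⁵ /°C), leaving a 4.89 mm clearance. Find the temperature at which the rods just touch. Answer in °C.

T = 70.3 °C

Gap closes when ΔL₁ + ΔL₂ = 4.89 mm = 4.89×10⁻³ m
(α₁L₁ + α₂L₂)ΔT = g
α₁L₁ + α₂L₂ = 23×10⁻⁶×2.423 + 1.92×10⁻⁵×2.128 = 9.65866×10⁻⁵ m/K
ΔT = 4.89×10⁻³ / 9.65866×10⁻⁵ = 50.628 K
T = 19.7 + 50.628 = 70.328 °C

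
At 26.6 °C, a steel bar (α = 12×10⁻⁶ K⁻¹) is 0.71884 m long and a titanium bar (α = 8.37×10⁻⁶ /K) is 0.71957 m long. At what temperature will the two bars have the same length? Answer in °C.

Equal length when α₁L₁ΔT − α₂L₂ΔT = L₂ − L₁ = 7.30×10⁻⁴ m
α₁L₁ = 8.62608×10⁻⁶, α₂L₂ = 6.0228009×10⁻⁶ → Δ(αL) = 2.6032791×10⁻⁶ m/K
ΔT = 7.30×10⁻⁴ / 2.6032791×10⁻⁶ = 280.416 K, so T = 26.6 + 280.416 = 307.016 °C

T = 307.0 °C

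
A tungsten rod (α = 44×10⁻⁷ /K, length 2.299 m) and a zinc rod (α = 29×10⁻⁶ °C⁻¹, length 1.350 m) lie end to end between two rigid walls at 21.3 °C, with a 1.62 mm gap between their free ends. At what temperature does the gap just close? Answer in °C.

α₁L₁ = 1.01156×10⁻⁵ m/K, α₂L₂ = 3.915×10⁻⁵ m/K → total 4.92656×10⁻⁵ m/K
ΔT = g/(α₁L₁+α₂L₂) = 1.62×10⁻³ / 4.92656×10⁻⁵ = 32.883 K
T = 21.3 + 32.883 = 54.183 °C

T = 54.2 °C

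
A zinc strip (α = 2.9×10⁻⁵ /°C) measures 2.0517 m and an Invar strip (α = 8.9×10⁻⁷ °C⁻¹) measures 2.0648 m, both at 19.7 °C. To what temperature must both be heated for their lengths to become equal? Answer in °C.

L₁(1 + α₁ΔT) = L₂(1 + α₂ΔT) ⇒ ΔT = (L₂ − L₁)/(α₁L₁ − α₂L₂)
L₂ − L₁ = 2.0648 − 2.0517 = 1.31×10⁻² m
α₁L₁ − α₂L₂ = 2.9×10⁻⁵×2.0517 − 8.9×10⁻⁷×2.0648 = 5.7661628×10⁻⁵ m/K
ΔT = 1.31×10⁻² / 5.7661628×10⁻⁵ = 227.187 K
T = 19.7 + 227.187 = 246.887 °C

T = 246.9 °C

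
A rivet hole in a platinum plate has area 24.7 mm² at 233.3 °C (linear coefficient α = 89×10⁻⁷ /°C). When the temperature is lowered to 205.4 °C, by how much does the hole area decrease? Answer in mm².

ΔA = 0.0123 mm²

Area coefficient ≈ 2α; |ΔT| = 27.9 K
ΔA = 2αA₀ΔT = 2(89×10⁻⁷)(24.7)(27.9) = 0.0123 mm²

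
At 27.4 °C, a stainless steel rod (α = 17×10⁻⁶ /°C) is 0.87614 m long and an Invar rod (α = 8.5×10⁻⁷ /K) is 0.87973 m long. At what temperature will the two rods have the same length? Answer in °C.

T = 281.2 °C

L₁(1 + α₁ΔT) = L₂(1 + α₂ΔT) ⇒ ΔT = (L₂ − L₁)/(α₁L₁ − α₂L₂)
L₂ − L₁ = 0.87973 − 0.87614 = 3.59×10⁻³ m
α₁L₁ − α₂L₂ = 17×10⁻⁶×0.87614 − 8.5×10⁻⁷×0.87973 = 1.41466095×10⁻⁵ m/K
ΔT = 3.59×10⁻³ / 1.41466095×10⁻⁵ = 253.771 K
T = 27.4 + 253.771 = 281.171 °C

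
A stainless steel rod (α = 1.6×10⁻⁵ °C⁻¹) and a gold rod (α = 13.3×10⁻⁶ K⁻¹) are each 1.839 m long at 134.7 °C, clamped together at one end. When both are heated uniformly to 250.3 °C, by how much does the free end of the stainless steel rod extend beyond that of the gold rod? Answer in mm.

ΔT = 115.6 K
stainless steel: ΔL = 1.6×10⁻⁵ × 1.839 m × 115.6 = 3.4014×10⁻³ m = 3.4014 mm
gold: ΔL = 13.3×10⁻⁶ × 1.839 m × 115.6 = 2.8274×10⁻³ m = 2.8274 mm
difference = 3.4014 − 2.8274 = 0.5740 mm

0.574 mm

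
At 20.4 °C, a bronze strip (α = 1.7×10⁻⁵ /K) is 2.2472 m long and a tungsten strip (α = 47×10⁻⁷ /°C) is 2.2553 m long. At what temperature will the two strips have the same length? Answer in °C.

L₁(1 + α₁ΔT) = L₂(1 + α₂ΔT) ⇒ ΔT = (L₂ − L₁)/(α₁L₁ − α₂L₂)
L₂ − L₁ = 2.2553 − 2.2472 = 8.10×10⁻³ m
α₁L₁ − α₂L₂ = 1.7×10⁻⁵×2.2472 − 47×10⁻⁷×2.2553 = 2.760249×10⁻⁵ m/K
ΔT = 8.10×10⁻³ / 2.760249×10⁻⁵ = 293.452 K
T = 20.4 + 293.452 = 313.852 °C

T = 313.9 °C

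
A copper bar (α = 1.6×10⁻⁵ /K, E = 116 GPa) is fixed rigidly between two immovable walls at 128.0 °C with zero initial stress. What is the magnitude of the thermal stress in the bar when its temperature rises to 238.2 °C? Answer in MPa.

σ = 205 MPa

Fully constrained: the free strain ε = αΔT is blocked, so σ = Eε = EαΔT.
|ΔT| = 110.2 K
σ = 116×10⁹ × 1.6×10⁻⁵ × 110.2 = 2.05×10⁸ Pa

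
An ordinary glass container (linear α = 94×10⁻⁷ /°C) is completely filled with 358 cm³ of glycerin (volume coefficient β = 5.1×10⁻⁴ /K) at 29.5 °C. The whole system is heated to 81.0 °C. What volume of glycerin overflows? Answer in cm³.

The container also expands: β_container ≈ 3α = 2.82×10⁻⁵ /K
Net overflow = V₀(β_liq − 3α_cont)ΔT
β − 3α = 5.10×10⁻⁴ − 2.82×10⁻⁵ = 4.818×10⁻⁴ /K; ΔT = 51.5 K
ΔV = 358 × 4.818×10⁻⁴ × 51.5 = 8.88 cm³

8.88 cm³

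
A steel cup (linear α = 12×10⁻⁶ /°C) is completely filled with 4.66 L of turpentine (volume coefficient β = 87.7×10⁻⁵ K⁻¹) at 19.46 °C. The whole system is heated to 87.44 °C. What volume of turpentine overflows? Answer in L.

The cup also expands: β_container ≈ 3α = 3.6×10⁻⁵ /K
Net overflow = V₀(β_liq − 3α_cont)ΔT
β − 3α = 8.77×10⁻⁴ − 3.6×10⁻⁵ = 8.41×10⁻⁴ /K; ΔT = 67.98 K
ΔV = 4.66 × 8.41×10⁻⁴ × 67.98 = 0.266 L

0.266 L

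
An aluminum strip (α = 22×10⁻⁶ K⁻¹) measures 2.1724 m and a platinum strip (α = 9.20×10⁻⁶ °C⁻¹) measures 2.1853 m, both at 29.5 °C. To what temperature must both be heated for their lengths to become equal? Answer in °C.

Equal length when α₁L₁ΔT − α₂L₂ΔT = L₂ − L₁ = 1.29×10⁻² m
α₁L₁ = 4.77928×10⁻⁵, α₂L₂ = 2.010476×10⁻⁵ → Δ(αL) = 2.768804×10⁻⁵ m/K
ΔT = 1.29×10⁻² / 2.768804×10⁻⁵ = 465.905 K, so T = 29.5 + 465.905 = 495.405 °C

T = 495.4 °C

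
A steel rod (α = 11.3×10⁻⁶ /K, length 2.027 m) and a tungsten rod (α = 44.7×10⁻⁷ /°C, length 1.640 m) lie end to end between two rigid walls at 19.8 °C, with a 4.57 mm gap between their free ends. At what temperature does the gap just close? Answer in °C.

T = 171 °C

α₁L₁ = 2.29051×10⁻⁵ m/K, α₂L₂ = 7.3308×10⁻⁶ m/K → total 3.02359×10⁻⁵ m/K
ΔT = g/(α₁L₁+α₂L₂) = 4.57×10⁻³ / 3.02359×10⁻⁵ = 151.14 K
T = 19.8 + 151.14 = 170.94 °C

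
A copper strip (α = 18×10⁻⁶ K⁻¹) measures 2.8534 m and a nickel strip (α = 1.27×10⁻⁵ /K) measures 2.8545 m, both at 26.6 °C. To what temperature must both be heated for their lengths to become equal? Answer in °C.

Equal length when α₁L₁ΔT − α₂L₂ΔT = L₂ − L₁ = 1.10×10⁻³ m
α₁L₁ = 5.13612×10⁻⁵, α₂L₂ = 3.625215×10⁻⁵ → Δ(αL) = 1.510905×10⁻⁵ m/K
ΔT = 1.10×10⁻³ / 1.510905×10⁻⁵ = 72.8040 K, so T = 26.6 + 72.8040 = 99.4040 °C

T = 99.40 °C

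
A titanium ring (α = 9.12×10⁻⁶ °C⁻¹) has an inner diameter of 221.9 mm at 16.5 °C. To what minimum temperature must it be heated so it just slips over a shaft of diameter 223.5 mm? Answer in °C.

T = 807 °C

Required Δd = 223.5 − 221.9 = 1.6 mm
Δd = αd₀ΔT ⇒ ΔT = Δd/(αd₀) = 1.6 / (9.12×10⁻⁶ × 221.9) = 790.62 K
T_min = 16.5 + 790.62 = 807.12 °C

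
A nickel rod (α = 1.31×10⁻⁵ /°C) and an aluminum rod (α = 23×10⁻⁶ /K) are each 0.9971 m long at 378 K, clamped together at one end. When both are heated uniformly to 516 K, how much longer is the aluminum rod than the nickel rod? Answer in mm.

1.36 mm

ΔT = 138 K
nickel: ΔL = 1.31×10⁻⁵ × 0.9971 m × 138 = 1.8026×10⁻³ m = 1.8026 mm
aluminum: ΔL = 23×10⁻⁶ × 0.9971 m × 138 = 3.1648×10⁻³ m = 3.1648 mm
difference = 3.1648 − 1.8026 = 1.3622 mm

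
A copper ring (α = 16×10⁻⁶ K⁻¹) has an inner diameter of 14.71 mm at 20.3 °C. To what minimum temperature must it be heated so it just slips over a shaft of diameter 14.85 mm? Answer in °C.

T = 615 °C

Required Δd = 14.85 − 14.71 = 0.14 mm
Δd = αd₀ΔT ⇒ ΔT = Δd/(αd₀) = 0.14 / (16×10⁻⁶ × 14.71) = 594.83 K
T_min = 20.3 + 594.83 = 615.13 °C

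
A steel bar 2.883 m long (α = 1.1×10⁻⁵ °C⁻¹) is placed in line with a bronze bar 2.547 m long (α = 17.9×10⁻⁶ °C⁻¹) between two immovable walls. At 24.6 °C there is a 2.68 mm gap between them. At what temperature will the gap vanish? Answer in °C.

T = 59.3 °C

Gap closes when ΔL₁ + ΔL₂ = 2.68 mm = 2.68×10⁻³ m
(α₁L₁ + α₂L₂)ΔT = g
α₁L₁ + α₂L₂ = 1.1×10⁻⁵×2.883 + 17.9×10⁻⁶×2.547 = 7.73043×10⁻⁵ m/K
ΔT = 2.68×10⁻³ / 7.73043×10⁻⁵ = 34.668 K
T = 24.6 + 34.668 = 59.268 °C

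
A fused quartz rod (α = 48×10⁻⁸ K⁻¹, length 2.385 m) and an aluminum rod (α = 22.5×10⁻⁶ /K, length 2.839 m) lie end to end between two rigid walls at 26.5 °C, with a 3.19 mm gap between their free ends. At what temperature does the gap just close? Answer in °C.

α₁L₁ = 1.1448×10⁻⁶ m/K, α₂L₂ = 6.38775×10⁻⁵ m/K → total 6.50223×10⁻⁵ m/K
ΔT = g/(α₁L₁+α₂L₂) = 3.19×10⁻³ / 6.50223×10⁻⁵ = 49.060 K
T = 26.5 + 49.060 = 75.560 °C

T = 75.6 °C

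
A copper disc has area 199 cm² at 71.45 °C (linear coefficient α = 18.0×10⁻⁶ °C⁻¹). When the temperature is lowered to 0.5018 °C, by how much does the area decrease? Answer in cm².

ΔA = 0.508 cm²

Area coefficient ≈ 2α; |ΔT| = 70.9482 K
ΔA = 2αA₀ΔT = 2(18.0×10⁻⁶)(199)(70.9482) = 0.508 cm²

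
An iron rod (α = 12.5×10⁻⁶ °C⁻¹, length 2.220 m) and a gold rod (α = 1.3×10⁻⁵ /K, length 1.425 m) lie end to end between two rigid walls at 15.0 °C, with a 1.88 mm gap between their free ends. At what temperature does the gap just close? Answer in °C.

α₁L₁ = 2.775×10⁻⁵ m/K, α₂L₂ = 1.8525×10⁻⁵ m/K → total 4.6275×10⁻⁵ m/K
ΔT = g/(α₁L₁+α₂L₂) = 1.88×10⁻³ / 4.6275×10⁻⁵ = 40.627 K
T = 15.0 + 40.627 = 55.627 °C

T = 55.6 °C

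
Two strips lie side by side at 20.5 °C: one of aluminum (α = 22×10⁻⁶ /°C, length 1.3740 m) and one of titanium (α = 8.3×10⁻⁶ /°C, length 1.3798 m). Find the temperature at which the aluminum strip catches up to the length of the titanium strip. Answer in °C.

Equal length when α₁L₁ΔT − α₂L₂ΔT = L₂ − L₁ = 5.80×10⁻³ m
α₁L₁ = 3.0228×10⁻⁵, α₂L₂ = 1.145234×10⁻⁵ → Δ(αL) = 1.877566×10⁻⁵ m/K
ΔT = 5.80×10⁻³ / 1.877566×10⁻⁵ = 308.911 K, so T = 20.5 + 308.911 = 329.411 °C

T = 329.4 °C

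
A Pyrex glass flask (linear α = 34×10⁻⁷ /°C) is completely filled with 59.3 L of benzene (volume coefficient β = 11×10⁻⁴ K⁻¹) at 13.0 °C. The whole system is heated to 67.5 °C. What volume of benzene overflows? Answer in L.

3.52 L

The flask also expands: β_container ≈ 3α = 1.02×10⁻⁵ /K
Net overflow = V₀(β_liq − 3α_cont)ΔT
β − 3α = 1.10×10⁻³ − 1.02×10⁻⁵ = 1.0898×10⁻³ /K; ΔT = 54.5 K
ΔV = 59.3 × 1.0898×10⁻³ × 54.5 = 3.52 L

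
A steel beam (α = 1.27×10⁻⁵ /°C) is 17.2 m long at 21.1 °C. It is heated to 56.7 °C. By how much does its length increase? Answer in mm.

ΔL = 7.78 mm

|ΔT| = |56.7 − 21.1| = 35.6 K
ΔL = αL₀ΔT = (1.27×10⁻⁵)(17.2)(35.6) = 7.78×10⁻³ m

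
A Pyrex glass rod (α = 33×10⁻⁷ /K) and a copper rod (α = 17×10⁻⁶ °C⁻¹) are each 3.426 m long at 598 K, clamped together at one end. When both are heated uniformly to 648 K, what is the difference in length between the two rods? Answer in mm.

ΔT = 50 K
Pyrex glass: ΔL = 33×10⁻⁷ × 3.426 m × 50 = 5.6529×10⁻⁴ m = 0.56529 mm
copper: ΔL = 17×10⁻⁶ × 3.426 m × 50 = 2.9121×10⁻³ m = 2.9121 mm
difference = 2.9121 − 0.56529 = 2.34681 mm

2.35 mm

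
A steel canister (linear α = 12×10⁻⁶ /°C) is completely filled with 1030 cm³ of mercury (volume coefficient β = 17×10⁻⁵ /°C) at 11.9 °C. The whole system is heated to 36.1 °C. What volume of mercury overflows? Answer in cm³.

The canister also expands: β_container ≈ 3α = 3.6×10⁻⁵ /K
Net overflow = V₀(β_liq − 3α_cont)ΔT
β − 3α = 1.70×10⁻⁴ − 3.6×10⁻⁵ = 1.34×10⁻⁴ /K; ΔT = 24.2 K
ΔV = 1030 × 1.34×10⁻⁴ × 24.2 = 3.34 cm³

3.34 cm³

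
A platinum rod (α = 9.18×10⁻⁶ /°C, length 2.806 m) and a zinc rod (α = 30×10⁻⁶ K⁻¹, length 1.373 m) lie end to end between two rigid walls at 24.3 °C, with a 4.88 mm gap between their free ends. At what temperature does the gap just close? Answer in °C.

T = 97.2 °C

Gap closes when ΔL₁ + ΔL₂ = 4.88 mm = 4.88×10⁻³ m
(α₁L₁ + α₂L₂)ΔT = g
α₁L₁ + α₂L₂ = 9.18×10⁻⁶×2.806 + 30×10⁻⁶×1.373 = 6.694908×10⁻⁵ m/K
ΔT = 4.88×10⁻³ / 6.694908×10⁻⁵ = 72.891 K
T = 24.3 + 72.891 = 97.191 °C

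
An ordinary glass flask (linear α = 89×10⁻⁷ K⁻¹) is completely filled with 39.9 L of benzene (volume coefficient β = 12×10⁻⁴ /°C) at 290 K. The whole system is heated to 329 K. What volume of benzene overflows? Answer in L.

1.83 L

The flask also expands: β_container ≈ 3α = 2.67×10⁻⁵ /K
Net overflow = V₀(β_liq − 3α_cont)ΔT
β − 3α = 1.20×10⁻³ − 2.67×10⁻⁵ = 1.1733×10⁻³ /K; ΔT = 39 K
ΔV = 39.9 × 1.1733×10⁻³ × 39 = 1.83 L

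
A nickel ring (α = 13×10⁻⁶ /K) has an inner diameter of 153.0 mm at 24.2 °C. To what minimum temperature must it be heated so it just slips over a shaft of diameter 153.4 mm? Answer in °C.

T = 225 °C

Required Δd = 153.4 − 153.0 = 0.4 mm
Δd = αd₀ΔT ⇒ ΔT = Δd/(αd₀) = 0.4 / (13×10⁻⁶ × 153.0) = 201.11 K
T_min = 24.2 + 201.11 = 225.31 °C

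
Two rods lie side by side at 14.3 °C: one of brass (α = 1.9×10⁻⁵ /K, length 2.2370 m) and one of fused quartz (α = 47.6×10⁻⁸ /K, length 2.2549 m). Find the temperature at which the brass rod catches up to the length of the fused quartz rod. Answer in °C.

T = 446.4 °C

Equal length when α₁L₁ΔT − α₂L₂ΔT = L₂ − L₁ = 1.79×10⁻² m
α₁L₁ = 4.2503×10⁻⁵, α₂L₂ = 1.0733324×10⁻⁶ → Δ(αL) = 4.14296676×10⁻⁵ m/K
ΔT = 1.79×10⁻² / 4.14296676×10⁻⁵ = 432.058 K, so T = 14.3 + 432.058 = 446.358 °C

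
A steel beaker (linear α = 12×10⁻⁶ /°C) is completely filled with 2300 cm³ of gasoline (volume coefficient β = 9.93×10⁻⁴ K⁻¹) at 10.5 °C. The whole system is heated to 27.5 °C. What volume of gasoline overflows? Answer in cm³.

37.4 cm³

The beaker also expands: β_container ≈ 3α = 3.6×10⁻⁵ /K
Net overflow = V₀(β_liq − 3α_cont)ΔT
β − 3α = 9.93×10⁻⁴ − 3.6×10⁻⁵ = 9.57×10⁻⁴ /K; ΔT = 17.0 K
ΔV = 2300 × 9.57×10⁻⁴ × 17.0 = 37.4 cm³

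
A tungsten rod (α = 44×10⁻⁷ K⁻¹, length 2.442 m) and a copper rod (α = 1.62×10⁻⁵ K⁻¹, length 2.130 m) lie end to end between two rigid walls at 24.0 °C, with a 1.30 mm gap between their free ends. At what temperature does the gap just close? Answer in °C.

T = 52.7 °C

Gap closes when ΔL₁ + ΔL₂ = 1.30 mm = 1.30×10⁻³ m
(α₁L₁ + α₂L₂)ΔT = g
α₁L₁ + α₂L₂ = 44×10⁻⁷×2.442 + 1.62×10⁻⁵×2.130 = 4.52508×10⁻⁵ m/K
ΔT = 1.30×10⁻³ / 4.52508×10⁻⁵ = 28.729 K
T = 24.0 + 28.729 = 52.729 °C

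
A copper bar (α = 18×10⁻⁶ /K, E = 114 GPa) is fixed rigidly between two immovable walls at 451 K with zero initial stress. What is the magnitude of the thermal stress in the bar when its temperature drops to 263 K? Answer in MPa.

Fully constrained: the free strain ε = αΔT is blocked, so σ = Eε = EαΔT.
|ΔT| = 188 K
σ = 114×10⁹ × 18×10⁻⁶ × 188 = 3.86×10⁸ Pa

σ = 386 MPa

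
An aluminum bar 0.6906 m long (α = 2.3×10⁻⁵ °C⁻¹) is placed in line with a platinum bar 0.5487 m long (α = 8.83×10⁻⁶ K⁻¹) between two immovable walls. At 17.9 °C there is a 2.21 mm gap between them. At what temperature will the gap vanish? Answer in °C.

α₁L₁ = 1.58838×10⁻⁵ m/K, α₂L₂ = 4.845021×10⁻⁶ m/K → total 2.0728821×10⁻⁵ m/K
ΔT = g/(α₁L₁+α₂L₂) = 2.21×10⁻³ / 2.0728821×10⁻⁵ = 106.61 K
T = 17.9 + 106.61 = 124.51 °C

T = 125 °C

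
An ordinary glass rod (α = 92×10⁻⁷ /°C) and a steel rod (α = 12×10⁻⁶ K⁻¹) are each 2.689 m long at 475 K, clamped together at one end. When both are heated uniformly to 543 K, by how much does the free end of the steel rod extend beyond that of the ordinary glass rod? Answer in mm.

0.512 mm

ΔT = 68 K
ordinary glass: ΔL = 92×10⁻⁷ × 2.689 m × 68 = 1.6822×10⁻³ m = 1.6822 mm
steel: ΔL = 12×10⁻⁶ × 2.689 m × 68 = 2.1942×10⁻³ m = 2.1942 mm
difference = 2.1942 − 1.6822 = 0.5120 mm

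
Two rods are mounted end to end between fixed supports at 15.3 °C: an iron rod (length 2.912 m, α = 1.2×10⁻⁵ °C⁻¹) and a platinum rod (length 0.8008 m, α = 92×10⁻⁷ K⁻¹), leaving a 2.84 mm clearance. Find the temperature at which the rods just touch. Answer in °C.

α₁L₁ = 3.4944×10⁻⁵ m/K, α₂L₂ = 7.36736×10⁻⁶ m/K → total 4.231136×10⁻⁵ m/K
ΔT = g/(α₁L₁+α₂L₂) = 2.84×10⁻³ / 4.231136×10⁻⁵ = 67.121 K
T = 15.3 + 67.121 = 82.421 °C

T = 82.4 °C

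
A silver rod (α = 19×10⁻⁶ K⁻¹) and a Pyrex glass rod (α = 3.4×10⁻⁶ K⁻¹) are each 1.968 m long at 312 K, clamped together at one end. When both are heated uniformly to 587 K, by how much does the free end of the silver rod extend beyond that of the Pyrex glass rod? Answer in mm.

ΔT = 275 K
silver: ΔL = 19×10⁻⁶ × 1.968 m × 275 = 1.0283×10⁻² m = 10.283 mm
Pyrex glass: ΔL = 3.4×10⁻⁶ × 1.968 m × 275 = 1.8401×10⁻³ m = 1.8401 mm
difference = 10.283 − 1.8401 = 8.4429 mm

8.44 mm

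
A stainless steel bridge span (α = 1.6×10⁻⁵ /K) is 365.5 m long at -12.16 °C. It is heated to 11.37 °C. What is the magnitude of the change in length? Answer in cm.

ΔL = 13.8 cm

|ΔT| = |11.37 − (-12.16)| = 23.53 K
ΔL = αL₀ΔT = (1.6×10⁻⁵)(365.5)(23.53) = 1.38×10⁻¹ m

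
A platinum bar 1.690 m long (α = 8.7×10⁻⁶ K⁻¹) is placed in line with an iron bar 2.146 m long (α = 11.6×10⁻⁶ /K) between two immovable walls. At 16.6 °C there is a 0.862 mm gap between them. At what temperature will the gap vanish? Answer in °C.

T = 38.4 °C

Gap closes when ΔL₁ + ΔL₂ = 0.862 mm = 8.62×10⁻⁴ m
(α₁L₁ + α₂L₂)ΔT = g
α₁L₁ + α₂L₂ = 8.7×10⁻⁶×1.690 + 11.6×10⁻⁶×2.146 = 3.95966×10⁻⁵ m/K
ΔT = 8.62×10⁻⁴ / 3.95966×10⁻⁵ = 21.770 K
T = 16.6 + 21.770 = 38.370 °C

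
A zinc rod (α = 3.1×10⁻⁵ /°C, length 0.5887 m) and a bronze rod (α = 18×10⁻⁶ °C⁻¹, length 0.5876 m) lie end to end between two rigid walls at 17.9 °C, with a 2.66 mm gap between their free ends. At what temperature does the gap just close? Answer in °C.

T = 110 °C

Gap closes when ΔL₁ + ΔL₂ = 2.66 mm = 2.66×10⁻³ m
(α₁L₁ + α₂L₂)ΔT = g
α₁L₁ + α₂L₂ = 3.1×10⁻⁵×0.5887 + 18×10⁻⁶×0.5876 = 2.88265×10⁻⁵ m/K
ΔT = 2.66×10⁻³ / 2.88265×10⁻⁵ = 92.28 K
T = 17.9 + 92.28 = 110.18 °C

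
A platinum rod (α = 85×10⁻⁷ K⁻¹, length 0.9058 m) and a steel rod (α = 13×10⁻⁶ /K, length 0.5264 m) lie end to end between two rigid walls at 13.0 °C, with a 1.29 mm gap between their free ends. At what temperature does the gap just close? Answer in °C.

T = 102 °C

α₁L₁ = 7.6993×10⁻⁶ m/K, α₂L₂ = 6.8432×10⁻⁶ m/K → total 1.45425×10⁻⁵ m/K
ΔT = g/(α₁L₁+α₂L₂) = 1.29×10⁻³ / 1.45425×10⁻⁵ = 88.71 K
T = 13.0 + 88.71 = 101.71 °C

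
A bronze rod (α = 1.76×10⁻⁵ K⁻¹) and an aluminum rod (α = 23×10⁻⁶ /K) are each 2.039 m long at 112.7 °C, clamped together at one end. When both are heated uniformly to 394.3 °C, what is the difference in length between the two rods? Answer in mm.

3.10 mm

ΔT = 281.6 K
bronze: ΔL = 1.76×10⁻⁵ × 2.039 m × 281.6 = 1.0106×10⁻² m = 10.106 mm
aluminum: ΔL = 23×10⁻⁶ × 2.039 m × 281.6 = 1.3206×10⁻² m = 13.206 mm
difference = 13.206 − 10.106 = 3.100 mm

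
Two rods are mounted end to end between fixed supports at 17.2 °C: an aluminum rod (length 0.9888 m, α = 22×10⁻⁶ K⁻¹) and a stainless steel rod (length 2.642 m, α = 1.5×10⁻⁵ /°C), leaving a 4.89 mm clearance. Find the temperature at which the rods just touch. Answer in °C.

α₁L₁ = 2.17536×10⁻⁵ m/K, α₂L₂ = 3.963×10⁻⁵ m/K → total 6.13836×10⁻⁵ m/K
ΔT = g/(α₁L₁+α₂L₂) = 4.89×10⁻³ / 6.13836×10⁻⁵ = 79.663 K
T = 17.2 + 79.663 = 96.863 °C

T = 96.9 °C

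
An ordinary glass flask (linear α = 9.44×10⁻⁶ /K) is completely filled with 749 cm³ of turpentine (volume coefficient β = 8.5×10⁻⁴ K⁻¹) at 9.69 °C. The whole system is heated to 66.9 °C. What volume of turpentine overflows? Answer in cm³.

35.2 cm³

The flask also expands: β_container ≈ 3α = 2.832×10⁻⁵ /K
Net overflow = V₀(β_liq − 3α_cont)ΔT
β − 3α = 8.50×10⁻⁴ − 2.832×10⁻⁵ = 8.2168×10⁻⁴ /K; ΔT = 57.21 K
ΔV = 749 × 8.2168×10⁻⁴ × 57.21 = 35.2 cm³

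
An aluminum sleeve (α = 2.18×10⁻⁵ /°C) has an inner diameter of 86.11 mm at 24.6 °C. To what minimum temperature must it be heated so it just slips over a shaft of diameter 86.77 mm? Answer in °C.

Required Δd = 86.77 − 86.11 = 0.66 mm
Δd = αd₀ΔT ⇒ ΔT = Δd/(αd₀) = 0.66 / (2.18×10⁻⁵ × 86.11) = 351.59 K
T_min = 24.6 + 351.59 = 376.19 °C

T = 376 °C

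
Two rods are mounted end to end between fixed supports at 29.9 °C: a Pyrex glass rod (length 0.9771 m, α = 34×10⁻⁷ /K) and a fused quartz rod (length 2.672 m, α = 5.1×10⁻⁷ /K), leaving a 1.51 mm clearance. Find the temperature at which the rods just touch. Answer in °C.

Gap closes when ΔL₁ + ΔL₂ = 1.51 mm = 1.51×10⁻³ m
(α₁L₁ + α₂L₂)ΔT = g
α₁L₁ + α₂L₂ = 34×10⁻⁷×0.9771 + 5.1×10⁻⁷×2.672 = 4.68486×10⁻⁶ m/K
ΔT = 1.51×10⁻³ / 4.68486×10⁻⁶ = 322.31 K
T = 29.9 + 322.31 = 352.21 °C

T = 352 °C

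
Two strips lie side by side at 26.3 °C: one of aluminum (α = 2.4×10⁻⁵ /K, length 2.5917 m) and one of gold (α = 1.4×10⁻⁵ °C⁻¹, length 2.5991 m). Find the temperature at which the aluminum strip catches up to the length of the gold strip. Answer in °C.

Equal length when α₁L₁ΔT − α₂L₂ΔT = L₂ − L₁ = 7.40×10⁻³ m
α₁L₁ = 6.22008×10⁻⁵, α₂L₂ = 3.63874×10⁻⁵ → Δ(αL) = 2.58134×10⁻⁵ m/K
ΔT = 7.40×10⁻³ / 2.58134×10⁻⁵ = 286.673 K, so T = 26.3 + 286.673 = 312.973 °C

T = 313.0 °C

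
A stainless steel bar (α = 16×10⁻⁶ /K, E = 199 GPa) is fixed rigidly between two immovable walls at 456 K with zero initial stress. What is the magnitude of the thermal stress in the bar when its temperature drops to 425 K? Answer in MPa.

σ = 98.7 MPa

Fully constrained: the free strain ε = αΔT is blocked, so σ = Eε = EαΔT.
|ΔT| = 31 K
σ = 199×10⁹ × 16×10⁻⁶ × 31 = 9.87×10⁷ Pa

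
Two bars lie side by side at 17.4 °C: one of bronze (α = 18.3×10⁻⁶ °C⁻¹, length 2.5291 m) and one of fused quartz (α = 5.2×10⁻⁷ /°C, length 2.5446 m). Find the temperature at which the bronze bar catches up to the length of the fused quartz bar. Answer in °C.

Equal length when α₁L₁ΔT − α₂L₂ΔT = L₂ − L₁ = 1.55×10⁻² m
α₁L₁ = 4.628253×10⁻⁵, α₂L₂ = 1.323192×10⁻⁶ → Δ(αL) = 4.4959338×10⁻⁵ m/K
ΔT = 1.55×10⁻² / 4.4959338×10⁻⁵ = 344.756 K, so T = 17.4 + 344.756 = 362.156 °C

T = 362.2 °C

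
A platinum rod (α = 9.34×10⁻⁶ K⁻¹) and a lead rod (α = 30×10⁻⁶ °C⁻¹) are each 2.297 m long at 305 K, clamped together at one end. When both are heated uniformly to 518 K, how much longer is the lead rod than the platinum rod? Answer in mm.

10.1 mm

ΔT = 213 K
platinum: ΔL = 9.34×10⁻⁶ × 2.297 m × 213 = 4.5697×10⁻³ m = 4.5697 mm
lead: ΔL = 30×10⁻⁶ × 2.297 m × 213 = 1.4678×10⁻² m = 14.678 mm
difference = 14.678 − 4.5697 = 10.1083 mm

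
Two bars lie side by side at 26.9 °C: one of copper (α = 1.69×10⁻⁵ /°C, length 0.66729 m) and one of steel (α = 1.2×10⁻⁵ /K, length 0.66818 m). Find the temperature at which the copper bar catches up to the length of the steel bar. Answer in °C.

T = 300.0 °C

L₁(1 + α₁ΔT) = L₂(1 + α₂ΔT) ⇒ ΔT = (L₂ − L₁)/(α₁L₁ − α₂L₂)
L₂ − L₁ = 0.66818 − 0.66729 = 8.90×10⁻⁴ m
α₁L₁ − α₂L₂ = 1.69×10⁻⁵×0.66729 − 1.2×10⁻⁵×0.66818 = 3.259041×10⁻⁶ m/K
ΔT = 8.90×10⁻⁴ / 3.259041×10⁻⁶ = 273.086 K
T = 26.9 + 273.086 = 299.986 °C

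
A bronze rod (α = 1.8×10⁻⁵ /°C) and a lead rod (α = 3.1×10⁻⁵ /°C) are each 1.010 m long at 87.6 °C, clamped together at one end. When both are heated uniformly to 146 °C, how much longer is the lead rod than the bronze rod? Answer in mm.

0.767 mm

ΔT = 58.4 K
bronze: ΔL = 1.8×10⁻⁵ × 1.010 m × 58.4 = 1.0617×10⁻³ m = 1.0617 mm
lead: ΔL = 3.1×10⁻⁵ × 1.010 m × 58.4 = 1.8285×10⁻³ m = 1.8285 mm
difference = 1.8285 − 1.0617 = 0.7668 mm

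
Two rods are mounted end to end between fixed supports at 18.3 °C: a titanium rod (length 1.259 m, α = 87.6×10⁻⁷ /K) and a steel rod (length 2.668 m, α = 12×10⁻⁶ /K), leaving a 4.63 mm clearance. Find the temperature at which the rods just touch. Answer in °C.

T = 126 °C

α₁L₁ = 1.102884×10⁻⁵ m/K, α₂L₂ = 3.2016×10⁻⁵ m/K → total 4.304484×10⁻⁵ m/K
ΔT = g/(α₁L₁+α₂L₂) = 4.63×10⁻³ / 4.304484×10⁻⁵ = 107.56 K
T = 18.3 + 107.56 = 125.86 °C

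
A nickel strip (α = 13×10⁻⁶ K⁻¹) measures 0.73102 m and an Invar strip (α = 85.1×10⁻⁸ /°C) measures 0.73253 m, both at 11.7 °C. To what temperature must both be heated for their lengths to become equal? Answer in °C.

T = 181.7 °C

L₁(1 + α₁ΔT) = L₂(1 + α₂ΔT) ⇒ ΔT = (L₂ − L₁)/(α₁L₁ − α₂L₂)
L₂ − L₁ = 0.73253 − 0.73102 = 1.51×10⁻³ m
α₁L₁ − α₂L₂ = 13×10⁻⁶×0.73102 − 85.1×10⁻⁸×0.73253 = 8.87987697×10⁻⁶ m/K
ΔT = 1.51×10⁻³ / 8.87987697×10⁻⁶ = 170.047 K
T = 11.7 + 170.047 = 181.747 °C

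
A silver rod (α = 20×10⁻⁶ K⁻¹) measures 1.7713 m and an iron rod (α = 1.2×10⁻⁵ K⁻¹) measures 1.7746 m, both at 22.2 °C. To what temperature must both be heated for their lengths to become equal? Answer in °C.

T = 255.7 °C

Equal length when α₁L₁ΔT − α₂L₂ΔT = L₂ − L₁ = 3.30×10⁻³ m
α₁L₁ = 3.5426×10⁻⁵, α₂L₂ = 2.12952×10⁻⁵ → Δ(αL) = 1.41308×10⁻⁵ m/K
ΔT = 3.30×10⁻³ / 1.41308×10⁻⁵ = 233.532 K, so T = 22.2 + 233.532 = 255.732 °C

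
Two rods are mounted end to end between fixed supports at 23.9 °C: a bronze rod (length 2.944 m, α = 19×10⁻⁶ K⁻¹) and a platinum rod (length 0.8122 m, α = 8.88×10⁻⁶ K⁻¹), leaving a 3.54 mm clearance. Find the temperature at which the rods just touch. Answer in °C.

T = 80.0 °C

α₁L₁ = 5.5936×10⁻⁵ m/K, α₂L₂ = 7.212336×10⁻⁶ m/K → total 6.3148336×10⁻⁵ m/K
ΔT = g/(α₁L₁+α₂L₂) = 3.54×10⁻³ / 6.3148336×10⁻⁵ = 56.058 K
T = 23.9 + 56.058 = 79.958 °C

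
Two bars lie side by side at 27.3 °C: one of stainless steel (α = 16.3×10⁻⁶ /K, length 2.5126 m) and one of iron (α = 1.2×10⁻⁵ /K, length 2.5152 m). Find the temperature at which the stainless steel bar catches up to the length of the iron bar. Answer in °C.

T = 268.6 °C

Equal length when α₁L₁ΔT − α₂L₂ΔT = L₂ − L₁ = 2.60×10⁻³ m
α₁L₁ = 4.095538×10⁻⁵, α₂L₂ = 3.01824×10⁻⁵ → Δ(αL) = 1.077298×10⁻⁵ m/K
ΔT = 2.60×10⁻³ / 1.077298×10⁻⁵ = 241.345 K, so T = 27.3 + 241.345 = 268.645 °C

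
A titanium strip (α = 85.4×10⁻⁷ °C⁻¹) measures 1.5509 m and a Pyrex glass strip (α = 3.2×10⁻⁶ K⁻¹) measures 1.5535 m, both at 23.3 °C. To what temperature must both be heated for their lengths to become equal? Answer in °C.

Equal length when α₁L₁ΔT − α₂L₂ΔT = L₂ − L₁ = 2.60×10⁻³ m
α₁L₁ = 1.3244686×10⁻⁵, α₂L₂ = 4.9712×10⁻⁶ → Δ(αL) = 8.273486×10⁻⁶ m/K
ΔT = 2.60×10⁻³ / 8.273486×10⁻⁶ = 314.257 K, so T = 23.3 + 314.257 = 337.557 °C

T = 337.6 °C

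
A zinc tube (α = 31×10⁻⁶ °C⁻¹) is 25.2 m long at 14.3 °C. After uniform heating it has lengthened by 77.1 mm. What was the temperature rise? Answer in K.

ΔL = αL₀ΔT ⇒ ΔT = ΔL / (αL₀)
ΔT = 77.1×10⁻³ m / (31×10⁻⁶ × 25.2 m) = 98.694 K

ΔT = 98.7 K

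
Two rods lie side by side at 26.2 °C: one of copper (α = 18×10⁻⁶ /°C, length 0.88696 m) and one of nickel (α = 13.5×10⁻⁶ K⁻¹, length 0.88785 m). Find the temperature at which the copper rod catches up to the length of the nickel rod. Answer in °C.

L₁(1 + α₁ΔT) = L₂(1 + α₂ΔT) ⇒ ΔT = (L₂ − L₁)/(α₁L₁ − α₂L₂)
L₂ − L₁ = 0.88785 − 0.88696 = 8.90×10⁻⁴ m
α₁L₁ − α₂L₂ = 18×10⁻⁶×0.88696 − 13.5×10⁻⁶×0.88785 = 3.979305×10⁻⁶ m/K
ΔT = 8.90×10⁻⁴ / 3.979305×10⁻⁶ = 223.657 K
T = 26.2 + 223.657 = 249.857 °C

T = 249.9 °C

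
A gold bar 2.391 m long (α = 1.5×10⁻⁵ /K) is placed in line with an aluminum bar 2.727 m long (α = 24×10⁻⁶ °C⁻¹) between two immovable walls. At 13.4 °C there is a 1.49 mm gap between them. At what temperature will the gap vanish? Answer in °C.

Gap closes when ΔL₁ + ΔL₂ = 1.49 mm = 1.49×10⁻³ m
(α₁L₁ + α₂L₂)ΔT = g
α₁L₁ + α₂L₂ = 1.5×10⁻⁵×2.391 + 24×10⁻⁶×2.727 = 1.01313×10⁻⁴ m/K
ΔT = 1.49×10⁻³ / 1.01313×10⁻⁴ = 14.707 K
T = 13.4 + 14.707 = 28.107 °C

T = 28.1 °C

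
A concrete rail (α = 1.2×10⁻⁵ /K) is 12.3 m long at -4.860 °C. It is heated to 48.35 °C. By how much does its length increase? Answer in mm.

ΔL = 7.85 mm

|ΔT| = |48.35 − (-4.860)| = 53.210 K
ΔL = αL₀ΔT = (1.2×10⁻⁵)(12.3)(53.210) = 7.85×10⁻³ m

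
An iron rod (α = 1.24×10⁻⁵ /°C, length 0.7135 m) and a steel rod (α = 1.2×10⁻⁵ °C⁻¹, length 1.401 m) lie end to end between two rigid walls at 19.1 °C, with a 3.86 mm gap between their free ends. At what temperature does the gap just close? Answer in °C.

T = 170 °C

α₁L₁ = 8.8474×10⁻⁶ m/K, α₂L₂ = 1.6812×10⁻⁵ m/K → total 2.56594×10⁻⁵ m/K
ΔT = g/(α₁L₁+α₂L₂) = 3.86×10⁻³ / 2.56594×10⁻⁵ = 150.43 K
T = 19.1 + 150.43 = 169.53 °C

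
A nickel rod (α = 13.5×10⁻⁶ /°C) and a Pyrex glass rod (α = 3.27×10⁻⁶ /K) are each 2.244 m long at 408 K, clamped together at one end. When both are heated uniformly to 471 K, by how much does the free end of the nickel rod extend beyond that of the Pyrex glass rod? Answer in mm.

ΔT = 63 K
nickel: ΔL = 13.5×10⁻⁶ × 2.244 m × 63 = 1.9085×10⁻³ m = 1.9085 mm
Pyrex glass: ΔL = 3.27×10⁻⁶ × 2.244 m × 63 = 4.6229×10⁻⁴ m = 0.46229 mm
difference = 1.9085 − 0.46229 = 1.44621 mm

1.45 mm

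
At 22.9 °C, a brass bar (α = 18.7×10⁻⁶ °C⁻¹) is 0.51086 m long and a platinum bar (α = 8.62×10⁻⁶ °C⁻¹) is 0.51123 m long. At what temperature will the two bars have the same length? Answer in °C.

T = 94.80 °C

L₁(1 + α₁ΔT) = L₂(1 + α₂ΔT) ⇒ ΔT = (L₂ − L₁)/(α₁L₁ − α₂L₂)
L₂ − L₁ = 0.51123 − 0.51086 = 3.70×10⁻⁴ m
α₁L₁ − α₂L₂ = 18.7×10⁻⁶×0.51086 − 8.62×10⁻⁶×0.51123 = 5.1462794×10⁻⁶ m/K
ΔT = 3.70×10⁻⁴ / 5.1462794×10⁻⁶ = 71.8966 K
T = 22.9 + 71.8966 = 94.7966 °C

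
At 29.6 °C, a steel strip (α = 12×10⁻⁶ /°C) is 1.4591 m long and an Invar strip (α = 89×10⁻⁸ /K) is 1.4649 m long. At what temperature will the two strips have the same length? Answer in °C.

Equal length when α₁L₁ΔT − α₂L₂ΔT = L₂ − L₁ = 5.80×10⁻³ m
α₁L₁ = 1.75092×10⁻⁵, α₂L₂ = 1.303761×10⁻⁶ → Δ(αL) = 1.6205439×10⁻⁵ m/K
ΔT = 5.80×10⁻³ / 1.6205439×10⁻⁵ = 357.905 K, so T = 29.6 + 357.905 = 387.505 °C

T = 387.5 °C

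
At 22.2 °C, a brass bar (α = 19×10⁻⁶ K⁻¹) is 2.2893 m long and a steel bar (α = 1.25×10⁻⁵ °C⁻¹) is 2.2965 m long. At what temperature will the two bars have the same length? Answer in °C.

T = 509.0 °C

L₁(1 + α₁ΔT) = L₂(1 + α₂ΔT) ⇒ ΔT = (L₂ − L₁)/(α₁L₁ − α₂L₂)
L₂ − L₁ = 2.2965 − 2.2893 = 7.20×10⁻³ m
α₁L₁ − α₂L₂ = 19×10⁻⁶×2.2893 − 1.25×10⁻⁵×2.2965 = 1.479045×10⁻⁵ m/K
ΔT = 7.20×10⁻³ / 1.479045×10⁻⁵ = 486.801 K
T = 22.2 + 486.801 = 509.001 °C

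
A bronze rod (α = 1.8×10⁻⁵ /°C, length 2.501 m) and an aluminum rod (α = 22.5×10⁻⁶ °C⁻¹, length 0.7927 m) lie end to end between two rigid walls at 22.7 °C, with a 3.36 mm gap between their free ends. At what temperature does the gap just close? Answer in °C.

α₁L₁ = 4.5018×10⁻⁵ m/K, α₂L₂ = 1.783575×10⁻⁵ m/K → total 6.285375×10⁻⁵ m/K
ΔT = g/(α₁L₁+α₂L₂) = 3.36×10⁻³ / 6.285375×10⁻⁵ = 53.457 K
T = 22.7 + 53.457 = 76.157 °C

T = 76.2 °C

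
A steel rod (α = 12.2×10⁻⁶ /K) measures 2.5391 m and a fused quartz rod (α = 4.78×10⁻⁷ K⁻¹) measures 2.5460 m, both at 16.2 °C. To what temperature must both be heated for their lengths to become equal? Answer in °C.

T = 248.1 °C

L₁(1 + α₁ΔT) = L₂(1 + α₂ΔT) ⇒ ΔT = (L₂ − L₁)/(α₁L₁ − α₂L₂)
L₂ − L₁ = 2.5460 − 2.5391 = 6.90×10⁻³ m
α₁L₁ − α₂L₂ = 12.2×10⁻⁶×2.5391 − 4.78×10⁻⁷×2.5460 = 2.9760032×10⁻⁵ m/K
ΔT = 6.90×10⁻³ / 2.9760032×10⁻⁵ = 231.855 K
T = 16.2 + 231.855 = 248.055 °C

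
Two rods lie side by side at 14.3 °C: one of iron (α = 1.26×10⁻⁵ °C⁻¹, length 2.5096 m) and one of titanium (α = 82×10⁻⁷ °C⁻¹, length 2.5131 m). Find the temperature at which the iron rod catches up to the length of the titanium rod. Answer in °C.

Equal length when α₁L₁ΔT − α₂L₂ΔT = L₂ − L₁ = 3.50×10⁻³ m
α₁L₁ = 3.162096×10⁻⁵, α₂L₂ = 2.060742×10⁻⁵ → Δ(αL) = 1.101354×10⁻⁵ m/K
ΔT = 3.50×10⁻³ / 1.101354×10⁻⁵ = 317.791 K, so T = 14.3 + 317.791 = 332.091 °C

T = 332.1 °C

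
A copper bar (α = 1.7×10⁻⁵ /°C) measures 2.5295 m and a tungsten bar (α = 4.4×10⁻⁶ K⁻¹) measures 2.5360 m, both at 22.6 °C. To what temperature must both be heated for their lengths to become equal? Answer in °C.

Equal length when α₁L₁ΔT − α₂L₂ΔT = L₂ − L₁ = 6.50×10⁻³ m
α₁L₁ = 4.30015×10⁻⁵, α₂L₂ = 1.11584×10⁻⁵ → Δ(αL) = 3.18431×10⁻⁵ m/K
ΔT = 6.50×10⁻³ / 3.18431×10⁻⁵ = 204.126 K, so T = 22.6 + 204.126 = 226.726 °C

T = 226.7 °C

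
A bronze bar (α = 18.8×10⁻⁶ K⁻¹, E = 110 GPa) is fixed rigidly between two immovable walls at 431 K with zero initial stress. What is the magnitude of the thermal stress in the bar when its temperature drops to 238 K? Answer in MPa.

σ = 399 MPa

Fully constrained: the free strain ε = αΔT is blocked, so σ = Eε = EαΔT.
|ΔT| = 193 K
σ = 110×10⁹ × 18.8×10⁻⁶ × 193 = 3.99×10⁸ Pa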